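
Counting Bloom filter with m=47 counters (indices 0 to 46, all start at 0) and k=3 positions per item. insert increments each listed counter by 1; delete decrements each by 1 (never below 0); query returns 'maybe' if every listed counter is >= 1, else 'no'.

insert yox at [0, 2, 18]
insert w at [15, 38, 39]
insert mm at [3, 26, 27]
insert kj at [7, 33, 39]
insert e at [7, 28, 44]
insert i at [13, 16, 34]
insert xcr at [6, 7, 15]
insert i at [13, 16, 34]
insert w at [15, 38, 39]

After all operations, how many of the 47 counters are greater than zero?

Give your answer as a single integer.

Step 1: insert yox at [0, 2, 18] -> counters=[1,0,1,0,0,0,0,0,0,0,0,0,0,0,0,0,0,0,1,0,0,0,0,0,0,0,0,0,0,0,0,0,0,0,0,0,0,0,0,0,0,0,0,0,0,0,0]
Step 2: insert w at [15, 38, 39] -> counters=[1,0,1,0,0,0,0,0,0,0,0,0,0,0,0,1,0,0,1,0,0,0,0,0,0,0,0,0,0,0,0,0,0,0,0,0,0,0,1,1,0,0,0,0,0,0,0]
Step 3: insert mm at [3, 26, 27] -> counters=[1,0,1,1,0,0,0,0,0,0,0,0,0,0,0,1,0,0,1,0,0,0,0,0,0,0,1,1,0,0,0,0,0,0,0,0,0,0,1,1,0,0,0,0,0,0,0]
Step 4: insert kj at [7, 33, 39] -> counters=[1,0,1,1,0,0,0,1,0,0,0,0,0,0,0,1,0,0,1,0,0,0,0,0,0,0,1,1,0,0,0,0,0,1,0,0,0,0,1,2,0,0,0,0,0,0,0]
Step 5: insert e at [7, 28, 44] -> counters=[1,0,1,1,0,0,0,2,0,0,0,0,0,0,0,1,0,0,1,0,0,0,0,0,0,0,1,1,1,0,0,0,0,1,0,0,0,0,1,2,0,0,0,0,1,0,0]
Step 6: insert i at [13, 16, 34] -> counters=[1,0,1,1,0,0,0,2,0,0,0,0,0,1,0,1,1,0,1,0,0,0,0,0,0,0,1,1,1,0,0,0,0,1,1,0,0,0,1,2,0,0,0,0,1,0,0]
Step 7: insert xcr at [6, 7, 15] -> counters=[1,0,1,1,0,0,1,3,0,0,0,0,0,1,0,2,1,0,1,0,0,0,0,0,0,0,1,1,1,0,0,0,0,1,1,0,0,0,1,2,0,0,0,0,1,0,0]
Step 8: insert i at [13, 16, 34] -> counters=[1,0,1,1,0,0,1,3,0,0,0,0,0,2,0,2,2,0,1,0,0,0,0,0,0,0,1,1,1,0,0,0,0,1,2,0,0,0,1,2,0,0,0,0,1,0,0]
Step 9: insert w at [15, 38, 39] -> counters=[1,0,1,1,0,0,1,3,0,0,0,0,0,2,0,3,2,0,1,0,0,0,0,0,0,0,1,1,1,0,0,0,0,1,2,0,0,0,2,3,0,0,0,0,1,0,0]
Final counters=[1,0,1,1,0,0,1,3,0,0,0,0,0,2,0,3,2,0,1,0,0,0,0,0,0,0,1,1,1,0,0,0,0,1,2,0,0,0,2,3,0,0,0,0,1,0,0] -> 17 nonzero

Answer: 17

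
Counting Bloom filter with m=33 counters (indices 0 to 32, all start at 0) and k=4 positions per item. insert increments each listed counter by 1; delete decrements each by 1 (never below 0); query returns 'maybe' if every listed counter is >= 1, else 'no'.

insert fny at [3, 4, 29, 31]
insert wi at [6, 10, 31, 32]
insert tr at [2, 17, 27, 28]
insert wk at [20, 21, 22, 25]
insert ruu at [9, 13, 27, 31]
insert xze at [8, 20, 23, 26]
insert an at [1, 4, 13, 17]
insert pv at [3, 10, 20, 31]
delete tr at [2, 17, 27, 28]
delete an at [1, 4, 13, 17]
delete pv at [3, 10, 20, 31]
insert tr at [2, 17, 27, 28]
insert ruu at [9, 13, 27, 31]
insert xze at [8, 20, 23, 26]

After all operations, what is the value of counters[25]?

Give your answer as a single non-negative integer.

Step 1: insert fny at [3, 4, 29, 31] -> counters=[0,0,0,1,1,0,0,0,0,0,0,0,0,0,0,0,0,0,0,0,0,0,0,0,0,0,0,0,0,1,0,1,0]
Step 2: insert wi at [6, 10, 31, 32] -> counters=[0,0,0,1,1,0,1,0,0,0,1,0,0,0,0,0,0,0,0,0,0,0,0,0,0,0,0,0,0,1,0,2,1]
Step 3: insert tr at [2, 17, 27, 28] -> counters=[0,0,1,1,1,0,1,0,0,0,1,0,0,0,0,0,0,1,0,0,0,0,0,0,0,0,0,1,1,1,0,2,1]
Step 4: insert wk at [20, 21, 22, 25] -> counters=[0,0,1,1,1,0,1,0,0,0,1,0,0,0,0,0,0,1,0,0,1,1,1,0,0,1,0,1,1,1,0,2,1]
Step 5: insert ruu at [9, 13, 27, 31] -> counters=[0,0,1,1,1,0,1,0,0,1,1,0,0,1,0,0,0,1,0,0,1,1,1,0,0,1,0,2,1,1,0,3,1]
Step 6: insert xze at [8, 20, 23, 26] -> counters=[0,0,1,1,1,0,1,0,1,1,1,0,0,1,0,0,0,1,0,0,2,1,1,1,0,1,1,2,1,1,0,3,1]
Step 7: insert an at [1, 4, 13, 17] -> counters=[0,1,1,1,2,0,1,0,1,1,1,0,0,2,0,0,0,2,0,0,2,1,1,1,0,1,1,2,1,1,0,3,1]
Step 8: insert pv at [3, 10, 20, 31] -> counters=[0,1,1,2,2,0,1,0,1,1,2,0,0,2,0,0,0,2,0,0,3,1,1,1,0,1,1,2,1,1,0,4,1]
Step 9: delete tr at [2, 17, 27, 28] -> counters=[0,1,0,2,2,0,1,0,1,1,2,0,0,2,0,0,0,1,0,0,3,1,1,1,0,1,1,1,0,1,0,4,1]
Step 10: delete an at [1, 4, 13, 17] -> counters=[0,0,0,2,1,0,1,0,1,1,2,0,0,1,0,0,0,0,0,0,3,1,1,1,0,1,1,1,0,1,0,4,1]
Step 11: delete pv at [3, 10, 20, 31] -> counters=[0,0,0,1,1,0,1,0,1,1,1,0,0,1,0,0,0,0,0,0,2,1,1,1,0,1,1,1,0,1,0,3,1]
Step 12: insert tr at [2, 17, 27, 28] -> counters=[0,0,1,1,1,0,1,0,1,1,1,0,0,1,0,0,0,1,0,0,2,1,1,1,0,1,1,2,1,1,0,3,1]
Step 13: insert ruu at [9, 13, 27, 31] -> counters=[0,0,1,1,1,0,1,0,1,2,1,0,0,2,0,0,0,1,0,0,2,1,1,1,0,1,1,3,1,1,0,4,1]
Step 14: insert xze at [8, 20, 23, 26] -> counters=[0,0,1,1,1,0,1,0,2,2,1,0,0,2,0,0,0,1,0,0,3,1,1,2,0,1,2,3,1,1,0,4,1]
Final counters=[0,0,1,1,1,0,1,0,2,2,1,0,0,2,0,0,0,1,0,0,3,1,1,2,0,1,2,3,1,1,0,4,1] -> counters[25]=1

Answer: 1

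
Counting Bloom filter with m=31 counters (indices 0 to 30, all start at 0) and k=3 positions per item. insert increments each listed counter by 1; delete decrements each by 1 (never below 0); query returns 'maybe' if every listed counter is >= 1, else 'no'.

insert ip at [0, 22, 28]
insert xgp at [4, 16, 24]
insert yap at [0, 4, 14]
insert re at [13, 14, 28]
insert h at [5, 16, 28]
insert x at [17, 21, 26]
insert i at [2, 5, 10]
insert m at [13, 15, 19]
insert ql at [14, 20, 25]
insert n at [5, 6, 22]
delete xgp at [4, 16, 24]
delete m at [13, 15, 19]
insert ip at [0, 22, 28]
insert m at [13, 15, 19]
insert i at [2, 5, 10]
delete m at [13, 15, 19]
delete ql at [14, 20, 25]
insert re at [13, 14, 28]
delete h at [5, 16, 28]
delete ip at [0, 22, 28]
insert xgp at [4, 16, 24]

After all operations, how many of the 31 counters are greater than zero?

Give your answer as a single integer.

Answer: 15

Derivation:
Step 1: insert ip at [0, 22, 28] -> counters=[1,0,0,0,0,0,0,0,0,0,0,0,0,0,0,0,0,0,0,0,0,0,1,0,0,0,0,0,1,0,0]
Step 2: insert xgp at [4, 16, 24] -> counters=[1,0,0,0,1,0,0,0,0,0,0,0,0,0,0,0,1,0,0,0,0,0,1,0,1,0,0,0,1,0,0]
Step 3: insert yap at [0, 4, 14] -> counters=[2,0,0,0,2,0,0,0,0,0,0,0,0,0,1,0,1,0,0,0,0,0,1,0,1,0,0,0,1,0,0]
Step 4: insert re at [13, 14, 28] -> counters=[2,0,0,0,2,0,0,0,0,0,0,0,0,1,2,0,1,0,0,0,0,0,1,0,1,0,0,0,2,0,0]
Step 5: insert h at [5, 16, 28] -> counters=[2,0,0,0,2,1,0,0,0,0,0,0,0,1,2,0,2,0,0,0,0,0,1,0,1,0,0,0,3,0,0]
Step 6: insert x at [17, 21, 26] -> counters=[2,0,0,0,2,1,0,0,0,0,0,0,0,1,2,0,2,1,0,0,0,1,1,0,1,0,1,0,3,0,0]
Step 7: insert i at [2, 5, 10] -> counters=[2,0,1,0,2,2,0,0,0,0,1,0,0,1,2,0,2,1,0,0,0,1,1,0,1,0,1,0,3,0,0]
Step 8: insert m at [13, 15, 19] -> counters=[2,0,1,0,2,2,0,0,0,0,1,0,0,2,2,1,2,1,0,1,0,1,1,0,1,0,1,0,3,0,0]
Step 9: insert ql at [14, 20, 25] -> counters=[2,0,1,0,2,2,0,0,0,0,1,0,0,2,3,1,2,1,0,1,1,1,1,0,1,1,1,0,3,0,0]
Step 10: insert n at [5, 6, 22] -> counters=[2,0,1,0,2,3,1,0,0,0,1,0,0,2,3,1,2,1,0,1,1,1,2,0,1,1,1,0,3,0,0]
Step 11: delete xgp at [4, 16, 24] -> counters=[2,0,1,0,1,3,1,0,0,0,1,0,0,2,3,1,1,1,0,1,1,1,2,0,0,1,1,0,3,0,0]
Step 12: delete m at [13, 15, 19] -> counters=[2,0,1,0,1,3,1,0,0,0,1,0,0,1,3,0,1,1,0,0,1,1,2,0,0,1,1,0,3,0,0]
Step 13: insert ip at [0, 22, 28] -> counters=[3,0,1,0,1,3,1,0,0,0,1,0,0,1,3,0,1,1,0,0,1,1,3,0,0,1,1,0,4,0,0]
Step 14: insert m at [13, 15, 19] -> counters=[3,0,1,0,1,3,1,0,0,0,1,0,0,2,3,1,1,1,0,1,1,1,3,0,0,1,1,0,4,0,0]
Step 15: insert i at [2, 5, 10] -> counters=[3,0,2,0,1,4,1,0,0,0,2,0,0,2,3,1,1,1,0,1,1,1,3,0,0,1,1,0,4,0,0]
Step 16: delete m at [13, 15, 19] -> counters=[3,0,2,0,1,4,1,0,0,0,2,0,0,1,3,0,1,1,0,0,1,1,3,0,0,1,1,0,4,0,0]
Step 17: delete ql at [14, 20, 25] -> counters=[3,0,2,0,1,4,1,0,0,0,2,0,0,1,2,0,1,1,0,0,0,1,3,0,0,0,1,0,4,0,0]
Step 18: insert re at [13, 14, 28] -> counters=[3,0,2,0,1,4,1,0,0,0,2,0,0,2,3,0,1,1,0,0,0,1,3,0,0,0,1,0,5,0,0]
Step 19: delete h at [5, 16, 28] -> counters=[3,0,2,0,1,3,1,0,0,0,2,0,0,2,3,0,0,1,0,0,0,1,3,0,0,0,1,0,4,0,0]
Step 20: delete ip at [0, 22, 28] -> counters=[2,0,2,0,1,3,1,0,0,0,2,0,0,2,3,0,0,1,0,0,0,1,2,0,0,0,1,0,3,0,0]
Step 21: insert xgp at [4, 16, 24] -> counters=[2,0,2,0,2,3,1,0,0,0,2,0,0,2,3,0,1,1,0,0,0,1,2,0,1,0,1,0,3,0,0]
Final counters=[2,0,2,0,2,3,1,0,0,0,2,0,0,2,3,0,1,1,0,0,0,1,2,0,1,0,1,0,3,0,0] -> 15 nonzero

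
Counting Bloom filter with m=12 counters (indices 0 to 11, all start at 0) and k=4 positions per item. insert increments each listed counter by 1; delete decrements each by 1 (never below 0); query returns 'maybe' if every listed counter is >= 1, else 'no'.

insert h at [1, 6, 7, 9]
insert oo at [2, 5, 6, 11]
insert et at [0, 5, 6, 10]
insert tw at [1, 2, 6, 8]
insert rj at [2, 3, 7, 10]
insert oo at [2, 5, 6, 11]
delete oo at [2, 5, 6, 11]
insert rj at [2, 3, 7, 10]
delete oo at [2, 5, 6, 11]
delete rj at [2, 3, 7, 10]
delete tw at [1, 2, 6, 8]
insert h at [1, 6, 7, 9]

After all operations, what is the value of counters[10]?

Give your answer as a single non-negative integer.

Step 1: insert h at [1, 6, 7, 9] -> counters=[0,1,0,0,0,0,1,1,0,1,0,0]
Step 2: insert oo at [2, 5, 6, 11] -> counters=[0,1,1,0,0,1,2,1,0,1,0,1]
Step 3: insert et at [0, 5, 6, 10] -> counters=[1,1,1,0,0,2,3,1,0,1,1,1]
Step 4: insert tw at [1, 2, 6, 8] -> counters=[1,2,2,0,0,2,4,1,1,1,1,1]
Step 5: insert rj at [2, 3, 7, 10] -> counters=[1,2,3,1,0,2,4,2,1,1,2,1]
Step 6: insert oo at [2, 5, 6, 11] -> counters=[1,2,4,1,0,3,5,2,1,1,2,2]
Step 7: delete oo at [2, 5, 6, 11] -> counters=[1,2,3,1,0,2,4,2,1,1,2,1]
Step 8: insert rj at [2, 3, 7, 10] -> counters=[1,2,4,2,0,2,4,3,1,1,3,1]
Step 9: delete oo at [2, 5, 6, 11] -> counters=[1,2,3,2,0,1,3,3,1,1,3,0]
Step 10: delete rj at [2, 3, 7, 10] -> counters=[1,2,2,1,0,1,3,2,1,1,2,0]
Step 11: delete tw at [1, 2, 6, 8] -> counters=[1,1,1,1,0,1,2,2,0,1,2,0]
Step 12: insert h at [1, 6, 7, 9] -> counters=[1,2,1,1,0,1,3,3,0,2,2,0]
Final counters=[1,2,1,1,0,1,3,3,0,2,2,0] -> counters[10]=2

Answer: 2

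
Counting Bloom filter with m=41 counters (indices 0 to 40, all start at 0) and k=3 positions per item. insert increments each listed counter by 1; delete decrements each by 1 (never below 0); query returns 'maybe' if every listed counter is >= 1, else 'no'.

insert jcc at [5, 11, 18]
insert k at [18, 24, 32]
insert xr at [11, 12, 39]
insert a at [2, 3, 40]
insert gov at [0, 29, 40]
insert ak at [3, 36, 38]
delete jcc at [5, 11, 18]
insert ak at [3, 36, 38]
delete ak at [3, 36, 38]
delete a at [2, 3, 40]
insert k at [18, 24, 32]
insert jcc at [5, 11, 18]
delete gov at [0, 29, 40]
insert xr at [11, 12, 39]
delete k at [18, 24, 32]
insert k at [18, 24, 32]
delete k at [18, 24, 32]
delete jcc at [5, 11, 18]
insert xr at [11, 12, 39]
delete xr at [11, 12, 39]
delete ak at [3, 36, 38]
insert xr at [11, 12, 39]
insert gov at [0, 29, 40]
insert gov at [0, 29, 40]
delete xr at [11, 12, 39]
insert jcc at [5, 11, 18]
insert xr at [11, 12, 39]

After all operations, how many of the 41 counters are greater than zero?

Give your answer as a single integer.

Step 1: insert jcc at [5, 11, 18] -> counters=[0,0,0,0,0,1,0,0,0,0,0,1,0,0,0,0,0,0,1,0,0,0,0,0,0,0,0,0,0,0,0,0,0,0,0,0,0,0,0,0,0]
Step 2: insert k at [18, 24, 32] -> counters=[0,0,0,0,0,1,0,0,0,0,0,1,0,0,0,0,0,0,2,0,0,0,0,0,1,0,0,0,0,0,0,0,1,0,0,0,0,0,0,0,0]
Step 3: insert xr at [11, 12, 39] -> counters=[0,0,0,0,0,1,0,0,0,0,0,2,1,0,0,0,0,0,2,0,0,0,0,0,1,0,0,0,0,0,0,0,1,0,0,0,0,0,0,1,0]
Step 4: insert a at [2, 3, 40] -> counters=[0,0,1,1,0,1,0,0,0,0,0,2,1,0,0,0,0,0,2,0,0,0,0,0,1,0,0,0,0,0,0,0,1,0,0,0,0,0,0,1,1]
Step 5: insert gov at [0, 29, 40] -> counters=[1,0,1,1,0,1,0,0,0,0,0,2,1,0,0,0,0,0,2,0,0,0,0,0,1,0,0,0,0,1,0,0,1,0,0,0,0,0,0,1,2]
Step 6: insert ak at [3, 36, 38] -> counters=[1,0,1,2,0,1,0,0,0,0,0,2,1,0,0,0,0,0,2,0,0,0,0,0,1,0,0,0,0,1,0,0,1,0,0,0,1,0,1,1,2]
Step 7: delete jcc at [5, 11, 18] -> counters=[1,0,1,2,0,0,0,0,0,0,0,1,1,0,0,0,0,0,1,0,0,0,0,0,1,0,0,0,0,1,0,0,1,0,0,0,1,0,1,1,2]
Step 8: insert ak at [3, 36, 38] -> counters=[1,0,1,3,0,0,0,0,0,0,0,1,1,0,0,0,0,0,1,0,0,0,0,0,1,0,0,0,0,1,0,0,1,0,0,0,2,0,2,1,2]
Step 9: delete ak at [3, 36, 38] -> counters=[1,0,1,2,0,0,0,0,0,0,0,1,1,0,0,0,0,0,1,0,0,0,0,0,1,0,0,0,0,1,0,0,1,0,0,0,1,0,1,1,2]
Step 10: delete a at [2, 3, 40] -> counters=[1,0,0,1,0,0,0,0,0,0,0,1,1,0,0,0,0,0,1,0,0,0,0,0,1,0,0,0,0,1,0,0,1,0,0,0,1,0,1,1,1]
Step 11: insert k at [18, 24, 32] -> counters=[1,0,0,1,0,0,0,0,0,0,0,1,1,0,0,0,0,0,2,0,0,0,0,0,2,0,0,0,0,1,0,0,2,0,0,0,1,0,1,1,1]
Step 12: insert jcc at [5, 11, 18] -> counters=[1,0,0,1,0,1,0,0,0,0,0,2,1,0,0,0,0,0,3,0,0,0,0,0,2,0,0,0,0,1,0,0,2,0,0,0,1,0,1,1,1]
Step 13: delete gov at [0, 29, 40] -> counters=[0,0,0,1,0,1,0,0,0,0,0,2,1,0,0,0,0,0,3,0,0,0,0,0,2,0,0,0,0,0,0,0,2,0,0,0,1,0,1,1,0]
Step 14: insert xr at [11, 12, 39] -> counters=[0,0,0,1,0,1,0,0,0,0,0,3,2,0,0,0,0,0,3,0,0,0,0,0,2,0,0,0,0,0,0,0,2,0,0,0,1,0,1,2,0]
Step 15: delete k at [18, 24, 32] -> counters=[0,0,0,1,0,1,0,0,0,0,0,3,2,0,0,0,0,0,2,0,0,0,0,0,1,0,0,0,0,0,0,0,1,0,0,0,1,0,1,2,0]
Step 16: insert k at [18, 24, 32] -> counters=[0,0,0,1,0,1,0,0,0,0,0,3,2,0,0,0,0,0,3,0,0,0,0,0,2,0,0,0,0,0,0,0,2,0,0,0,1,0,1,2,0]
Step 17: delete k at [18, 24, 32] -> counters=[0,0,0,1,0,1,0,0,0,0,0,3,2,0,0,0,0,0,2,0,0,0,0,0,1,0,0,0,0,0,0,0,1,0,0,0,1,0,1,2,0]
Step 18: delete jcc at [5, 11, 18] -> counters=[0,0,0,1,0,0,0,0,0,0,0,2,2,0,0,0,0,0,1,0,0,0,0,0,1,0,0,0,0,0,0,0,1,0,0,0,1,0,1,2,0]
Step 19: insert xr at [11, 12, 39] -> counters=[0,0,0,1,0,0,0,0,0,0,0,3,3,0,0,0,0,0,1,0,0,0,0,0,1,0,0,0,0,0,0,0,1,0,0,0,1,0,1,3,0]
Step 20: delete xr at [11, 12, 39] -> counters=[0,0,0,1,0,0,0,0,0,0,0,2,2,0,0,0,0,0,1,0,0,0,0,0,1,0,0,0,0,0,0,0,1,0,0,0,1,0,1,2,0]
Step 21: delete ak at [3, 36, 38] -> counters=[0,0,0,0,0,0,0,0,0,0,0,2,2,0,0,0,0,0,1,0,0,0,0,0,1,0,0,0,0,0,0,0,1,0,0,0,0,0,0,2,0]
Step 22: insert xr at [11, 12, 39] -> counters=[0,0,0,0,0,0,0,0,0,0,0,3,3,0,0,0,0,0,1,0,0,0,0,0,1,0,0,0,0,0,0,0,1,0,0,0,0,0,0,3,0]
Step 23: insert gov at [0, 29, 40] -> counters=[1,0,0,0,0,0,0,0,0,0,0,3,3,0,0,0,0,0,1,0,0,0,0,0,1,0,0,0,0,1,0,0,1,0,0,0,0,0,0,3,1]
Step 24: insert gov at [0, 29, 40] -> counters=[2,0,0,0,0,0,0,0,0,0,0,3,3,0,0,0,0,0,1,0,0,0,0,0,1,0,0,0,0,2,0,0,1,0,0,0,0,0,0,3,2]
Step 25: delete xr at [11, 12, 39] -> counters=[2,0,0,0,0,0,0,0,0,0,0,2,2,0,0,0,0,0,1,0,0,0,0,0,1,0,0,0,0,2,0,0,1,0,0,0,0,0,0,2,2]
Step 26: insert jcc at [5, 11, 18] -> counters=[2,0,0,0,0,1,0,0,0,0,0,3,2,0,0,0,0,0,2,0,0,0,0,0,1,0,0,0,0,2,0,0,1,0,0,0,0,0,0,2,2]
Step 27: insert xr at [11, 12, 39] -> counters=[2,0,0,0,0,1,0,0,0,0,0,4,3,0,0,0,0,0,2,0,0,0,0,0,1,0,0,0,0,2,0,0,1,0,0,0,0,0,0,3,2]
Final counters=[2,0,0,0,0,1,0,0,0,0,0,4,3,0,0,0,0,0,2,0,0,0,0,0,1,0,0,0,0,2,0,0,1,0,0,0,0,0,0,3,2] -> 10 nonzero

Answer: 10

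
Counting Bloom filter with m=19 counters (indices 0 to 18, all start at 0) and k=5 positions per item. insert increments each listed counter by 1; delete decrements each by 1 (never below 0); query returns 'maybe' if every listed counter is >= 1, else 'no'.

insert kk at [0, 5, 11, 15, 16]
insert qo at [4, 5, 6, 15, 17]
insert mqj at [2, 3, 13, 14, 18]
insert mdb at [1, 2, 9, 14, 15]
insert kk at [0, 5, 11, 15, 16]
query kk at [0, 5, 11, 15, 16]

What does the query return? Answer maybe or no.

Answer: maybe

Derivation:
Step 1: insert kk at [0, 5, 11, 15, 16] -> counters=[1,0,0,0,0,1,0,0,0,0,0,1,0,0,0,1,1,0,0]
Step 2: insert qo at [4, 5, 6, 15, 17] -> counters=[1,0,0,0,1,2,1,0,0,0,0,1,0,0,0,2,1,1,0]
Step 3: insert mqj at [2, 3, 13, 14, 18] -> counters=[1,0,1,1,1,2,1,0,0,0,0,1,0,1,1,2,1,1,1]
Step 4: insert mdb at [1, 2, 9, 14, 15] -> counters=[1,1,2,1,1,2,1,0,0,1,0,1,0,1,2,3,1,1,1]
Step 5: insert kk at [0, 5, 11, 15, 16] -> counters=[2,1,2,1,1,3,1,0,0,1,0,2,0,1,2,4,2,1,1]
Query kk: check counters[0]=2 counters[5]=3 counters[11]=2 counters[15]=4 counters[16]=2 -> maybe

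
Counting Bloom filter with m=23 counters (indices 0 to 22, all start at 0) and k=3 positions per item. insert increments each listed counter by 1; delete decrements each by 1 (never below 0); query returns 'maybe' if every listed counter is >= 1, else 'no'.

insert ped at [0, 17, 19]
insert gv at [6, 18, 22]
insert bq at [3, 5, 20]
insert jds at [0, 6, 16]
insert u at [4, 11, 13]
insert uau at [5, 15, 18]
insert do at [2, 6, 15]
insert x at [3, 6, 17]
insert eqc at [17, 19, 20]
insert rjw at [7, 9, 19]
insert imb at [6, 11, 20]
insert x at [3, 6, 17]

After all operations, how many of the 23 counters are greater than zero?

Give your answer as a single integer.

Answer: 17

Derivation:
Step 1: insert ped at [0, 17, 19] -> counters=[1,0,0,0,0,0,0,0,0,0,0,0,0,0,0,0,0,1,0,1,0,0,0]
Step 2: insert gv at [6, 18, 22] -> counters=[1,0,0,0,0,0,1,0,0,0,0,0,0,0,0,0,0,1,1,1,0,0,1]
Step 3: insert bq at [3, 5, 20] -> counters=[1,0,0,1,0,1,1,0,0,0,0,0,0,0,0,0,0,1,1,1,1,0,1]
Step 4: insert jds at [0, 6, 16] -> counters=[2,0,0,1,0,1,2,0,0,0,0,0,0,0,0,0,1,1,1,1,1,0,1]
Step 5: insert u at [4, 11, 13] -> counters=[2,0,0,1,1,1,2,0,0,0,0,1,0,1,0,0,1,1,1,1,1,0,1]
Step 6: insert uau at [5, 15, 18] -> counters=[2,0,0,1,1,2,2,0,0,0,0,1,0,1,0,1,1,1,2,1,1,0,1]
Step 7: insert do at [2, 6, 15] -> counters=[2,0,1,1,1,2,3,0,0,0,0,1,0,1,0,2,1,1,2,1,1,0,1]
Step 8: insert x at [3, 6, 17] -> counters=[2,0,1,2,1,2,4,0,0,0,0,1,0,1,0,2,1,2,2,1,1,0,1]
Step 9: insert eqc at [17, 19, 20] -> counters=[2,0,1,2,1,2,4,0,0,0,0,1,0,1,0,2,1,3,2,2,2,0,1]
Step 10: insert rjw at [7, 9, 19] -> counters=[2,0,1,2,1,2,4,1,0,1,0,1,0,1,0,2,1,3,2,3,2,0,1]
Step 11: insert imb at [6, 11, 20] -> counters=[2,0,1,2,1,2,5,1,0,1,0,2,0,1,0,2,1,3,2,3,3,0,1]
Step 12: insert x at [3, 6, 17] -> counters=[2,0,1,3,1,2,6,1,0,1,0,2,0,1,0,2,1,4,2,3,3,0,1]
Final counters=[2,0,1,3,1,2,6,1,0,1,0,2,0,1,0,2,1,4,2,3,3,0,1] -> 17 nonzero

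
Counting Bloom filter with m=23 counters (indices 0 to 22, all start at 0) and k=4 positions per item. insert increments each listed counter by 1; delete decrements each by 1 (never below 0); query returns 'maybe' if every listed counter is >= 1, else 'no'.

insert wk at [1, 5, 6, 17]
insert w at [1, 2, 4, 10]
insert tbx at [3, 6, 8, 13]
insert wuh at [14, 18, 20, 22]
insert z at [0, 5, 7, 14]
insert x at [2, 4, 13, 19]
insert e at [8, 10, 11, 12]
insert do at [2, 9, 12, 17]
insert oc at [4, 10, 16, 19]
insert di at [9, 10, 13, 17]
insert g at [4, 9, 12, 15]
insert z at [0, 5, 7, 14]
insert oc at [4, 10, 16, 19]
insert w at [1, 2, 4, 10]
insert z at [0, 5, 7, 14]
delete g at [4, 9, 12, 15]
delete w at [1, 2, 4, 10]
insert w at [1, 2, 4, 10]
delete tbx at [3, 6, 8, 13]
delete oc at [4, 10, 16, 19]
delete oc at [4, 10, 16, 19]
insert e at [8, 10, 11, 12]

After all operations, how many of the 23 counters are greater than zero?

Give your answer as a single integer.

Step 1: insert wk at [1, 5, 6, 17] -> counters=[0,1,0,0,0,1,1,0,0,0,0,0,0,0,0,0,0,1,0,0,0,0,0]
Step 2: insert w at [1, 2, 4, 10] -> counters=[0,2,1,0,1,1,1,0,0,0,1,0,0,0,0,0,0,1,0,0,0,0,0]
Step 3: insert tbx at [3, 6, 8, 13] -> counters=[0,2,1,1,1,1,2,0,1,0,1,0,0,1,0,0,0,1,0,0,0,0,0]
Step 4: insert wuh at [14, 18, 20, 22] -> counters=[0,2,1,1,1,1,2,0,1,0,1,0,0,1,1,0,0,1,1,0,1,0,1]
Step 5: insert z at [0, 5, 7, 14] -> counters=[1,2,1,1,1,2,2,1,1,0,1,0,0,1,2,0,0,1,1,0,1,0,1]
Step 6: insert x at [2, 4, 13, 19] -> counters=[1,2,2,1,2,2,2,1,1,0,1,0,0,2,2,0,0,1,1,1,1,0,1]
Step 7: insert e at [8, 10, 11, 12] -> counters=[1,2,2,1,2,2,2,1,2,0,2,1,1,2,2,0,0,1,1,1,1,0,1]
Step 8: insert do at [2, 9, 12, 17] -> counters=[1,2,3,1,2,2,2,1,2,1,2,1,2,2,2,0,0,2,1,1,1,0,1]
Step 9: insert oc at [4, 10, 16, 19] -> counters=[1,2,3,1,3,2,2,1,2,1,3,1,2,2,2,0,1,2,1,2,1,0,1]
Step 10: insert di at [9, 10, 13, 17] -> counters=[1,2,3,1,3,2,2,1,2,2,4,1,2,3,2,0,1,3,1,2,1,0,1]
Step 11: insert g at [4, 9, 12, 15] -> counters=[1,2,3,1,4,2,2,1,2,3,4,1,3,3,2,1,1,3,1,2,1,0,1]
Step 12: insert z at [0, 5, 7, 14] -> counters=[2,2,3,1,4,3,2,2,2,3,4,1,3,3,3,1,1,3,1,2,1,0,1]
Step 13: insert oc at [4, 10, 16, 19] -> counters=[2,2,3,1,5,3,2,2,2,3,5,1,3,3,3,1,2,3,1,3,1,0,1]
Step 14: insert w at [1, 2, 4, 10] -> counters=[2,3,4,1,6,3,2,2,2,3,6,1,3,3,3,1,2,3,1,3,1,0,1]
Step 15: insert z at [0, 5, 7, 14] -> counters=[3,3,4,1,6,4,2,3,2,3,6,1,3,3,4,1,2,3,1,3,1,0,1]
Step 16: delete g at [4, 9, 12, 15] -> counters=[3,3,4,1,5,4,2,3,2,2,6,1,2,3,4,0,2,3,1,3,1,0,1]
Step 17: delete w at [1, 2, 4, 10] -> counters=[3,2,3,1,4,4,2,3,2,2,5,1,2,3,4,0,2,3,1,3,1,0,1]
Step 18: insert w at [1, 2, 4, 10] -> counters=[3,3,4,1,5,4,2,3,2,2,6,1,2,3,4,0,2,3,1,3,1,0,1]
Step 19: delete tbx at [3, 6, 8, 13] -> counters=[3,3,4,0,5,4,1,3,1,2,6,1,2,2,4,0,2,3,1,3,1,0,1]
Step 20: delete oc at [4, 10, 16, 19] -> counters=[3,3,4,0,4,4,1,3,1,2,5,1,2,2,4,0,1,3,1,2,1,0,1]
Step 21: delete oc at [4, 10, 16, 19] -> counters=[3,3,4,0,3,4,1,3,1,2,4,1,2,2,4,0,0,3,1,1,1,0,1]
Step 22: insert e at [8, 10, 11, 12] -> counters=[3,3,4,0,3,4,1,3,2,2,5,2,3,2,4,0,0,3,1,1,1,0,1]
Final counters=[3,3,4,0,3,4,1,3,2,2,5,2,3,2,4,0,0,3,1,1,1,0,1] -> 19 nonzero

Answer: 19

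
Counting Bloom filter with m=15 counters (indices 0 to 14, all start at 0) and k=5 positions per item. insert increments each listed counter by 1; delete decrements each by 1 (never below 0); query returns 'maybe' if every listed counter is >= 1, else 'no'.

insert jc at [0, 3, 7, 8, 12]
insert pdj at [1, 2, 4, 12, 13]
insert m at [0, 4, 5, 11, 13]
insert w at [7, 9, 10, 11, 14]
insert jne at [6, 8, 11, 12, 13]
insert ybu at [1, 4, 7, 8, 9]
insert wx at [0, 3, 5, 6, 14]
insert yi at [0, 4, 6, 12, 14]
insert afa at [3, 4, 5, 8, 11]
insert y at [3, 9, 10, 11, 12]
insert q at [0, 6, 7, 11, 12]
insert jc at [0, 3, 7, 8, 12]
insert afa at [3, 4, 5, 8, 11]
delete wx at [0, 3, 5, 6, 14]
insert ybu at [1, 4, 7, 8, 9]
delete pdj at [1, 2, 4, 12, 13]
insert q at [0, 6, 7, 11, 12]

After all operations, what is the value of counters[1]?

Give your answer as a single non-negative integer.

Step 1: insert jc at [0, 3, 7, 8, 12] -> counters=[1,0,0,1,0,0,0,1,1,0,0,0,1,0,0]
Step 2: insert pdj at [1, 2, 4, 12, 13] -> counters=[1,1,1,1,1,0,0,1,1,0,0,0,2,1,0]
Step 3: insert m at [0, 4, 5, 11, 13] -> counters=[2,1,1,1,2,1,0,1,1,0,0,1,2,2,0]
Step 4: insert w at [7, 9, 10, 11, 14] -> counters=[2,1,1,1,2,1,0,2,1,1,1,2,2,2,1]
Step 5: insert jne at [6, 8, 11, 12, 13] -> counters=[2,1,1,1,2,1,1,2,2,1,1,3,3,3,1]
Step 6: insert ybu at [1, 4, 7, 8, 9] -> counters=[2,2,1,1,3,1,1,3,3,2,1,3,3,3,1]
Step 7: insert wx at [0, 3, 5, 6, 14] -> counters=[3,2,1,2,3,2,2,3,3,2,1,3,3,3,2]
Step 8: insert yi at [0, 4, 6, 12, 14] -> counters=[4,2,1,2,4,2,3,3,3,2,1,3,4,3,3]
Step 9: insert afa at [3, 4, 5, 8, 11] -> counters=[4,2,1,3,5,3,3,3,4,2,1,4,4,3,3]
Step 10: insert y at [3, 9, 10, 11, 12] -> counters=[4,2,1,4,5,3,3,3,4,3,2,5,5,3,3]
Step 11: insert q at [0, 6, 7, 11, 12] -> counters=[5,2,1,4,5,3,4,4,4,3,2,6,6,3,3]
Step 12: insert jc at [0, 3, 7, 8, 12] -> counters=[6,2,1,5,5,3,4,5,5,3,2,6,7,3,3]
Step 13: insert afa at [3, 4, 5, 8, 11] -> counters=[6,2,1,6,6,4,4,5,6,3,2,7,7,3,3]
Step 14: delete wx at [0, 3, 5, 6, 14] -> counters=[5,2,1,5,6,3,3,5,6,3,2,7,7,3,2]
Step 15: insert ybu at [1, 4, 7, 8, 9] -> counters=[5,3,1,5,7,3,3,6,7,4,2,7,7,3,2]
Step 16: delete pdj at [1, 2, 4, 12, 13] -> counters=[5,2,0,5,6,3,3,6,7,4,2,7,6,2,2]
Step 17: insert q at [0, 6, 7, 11, 12] -> counters=[6,2,0,5,6,3,4,7,7,4,2,8,7,2,2]
Final counters=[6,2,0,5,6,3,4,7,7,4,2,8,7,2,2] -> counters[1]=2

Answer: 2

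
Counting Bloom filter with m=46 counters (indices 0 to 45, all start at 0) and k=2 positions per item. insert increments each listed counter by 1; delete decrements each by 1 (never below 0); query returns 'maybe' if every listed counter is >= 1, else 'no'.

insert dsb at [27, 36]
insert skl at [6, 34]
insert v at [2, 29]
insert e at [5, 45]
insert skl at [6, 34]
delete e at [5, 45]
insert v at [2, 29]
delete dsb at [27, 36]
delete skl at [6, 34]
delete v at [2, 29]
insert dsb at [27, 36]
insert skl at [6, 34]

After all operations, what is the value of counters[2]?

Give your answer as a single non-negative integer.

Step 1: insert dsb at [27, 36] -> counters=[0,0,0,0,0,0,0,0,0,0,0,0,0,0,0,0,0,0,0,0,0,0,0,0,0,0,0,1,0,0,0,0,0,0,0,0,1,0,0,0,0,0,0,0,0,0]
Step 2: insert skl at [6, 34] -> counters=[0,0,0,0,0,0,1,0,0,0,0,0,0,0,0,0,0,0,0,0,0,0,0,0,0,0,0,1,0,0,0,0,0,0,1,0,1,0,0,0,0,0,0,0,0,0]
Step 3: insert v at [2, 29] -> counters=[0,0,1,0,0,0,1,0,0,0,0,0,0,0,0,0,0,0,0,0,0,0,0,0,0,0,0,1,0,1,0,0,0,0,1,0,1,0,0,0,0,0,0,0,0,0]
Step 4: insert e at [5, 45] -> counters=[0,0,1,0,0,1,1,0,0,0,0,0,0,0,0,0,0,0,0,0,0,0,0,0,0,0,0,1,0,1,0,0,0,0,1,0,1,0,0,0,0,0,0,0,0,1]
Step 5: insert skl at [6, 34] -> counters=[0,0,1,0,0,1,2,0,0,0,0,0,0,0,0,0,0,0,0,0,0,0,0,0,0,0,0,1,0,1,0,0,0,0,2,0,1,0,0,0,0,0,0,0,0,1]
Step 6: delete e at [5, 45] -> counters=[0,0,1,0,0,0,2,0,0,0,0,0,0,0,0,0,0,0,0,0,0,0,0,0,0,0,0,1,0,1,0,0,0,0,2,0,1,0,0,0,0,0,0,0,0,0]
Step 7: insert v at [2, 29] -> counters=[0,0,2,0,0,0,2,0,0,0,0,0,0,0,0,0,0,0,0,0,0,0,0,0,0,0,0,1,0,2,0,0,0,0,2,0,1,0,0,0,0,0,0,0,0,0]
Step 8: delete dsb at [27, 36] -> counters=[0,0,2,0,0,0,2,0,0,0,0,0,0,0,0,0,0,0,0,0,0,0,0,0,0,0,0,0,0,2,0,0,0,0,2,0,0,0,0,0,0,0,0,0,0,0]
Step 9: delete skl at [6, 34] -> counters=[0,0,2,0,0,0,1,0,0,0,0,0,0,0,0,0,0,0,0,0,0,0,0,0,0,0,0,0,0,2,0,0,0,0,1,0,0,0,0,0,0,0,0,0,0,0]
Step 10: delete v at [2, 29] -> counters=[0,0,1,0,0,0,1,0,0,0,0,0,0,0,0,0,0,0,0,0,0,0,0,0,0,0,0,0,0,1,0,0,0,0,1,0,0,0,0,0,0,0,0,0,0,0]
Step 11: insert dsb at [27, 36] -> counters=[0,0,1,0,0,0,1,0,0,0,0,0,0,0,0,0,0,0,0,0,0,0,0,0,0,0,0,1,0,1,0,0,0,0,1,0,1,0,0,0,0,0,0,0,0,0]
Step 12: insert skl at [6, 34] -> counters=[0,0,1,0,0,0,2,0,0,0,0,0,0,0,0,0,0,0,0,0,0,0,0,0,0,0,0,1,0,1,0,0,0,0,2,0,1,0,0,0,0,0,0,0,0,0]
Final counters=[0,0,1,0,0,0,2,0,0,0,0,0,0,0,0,0,0,0,0,0,0,0,0,0,0,0,0,1,0,1,0,0,0,0,2,0,1,0,0,0,0,0,0,0,0,0] -> counters[2]=1

Answer: 1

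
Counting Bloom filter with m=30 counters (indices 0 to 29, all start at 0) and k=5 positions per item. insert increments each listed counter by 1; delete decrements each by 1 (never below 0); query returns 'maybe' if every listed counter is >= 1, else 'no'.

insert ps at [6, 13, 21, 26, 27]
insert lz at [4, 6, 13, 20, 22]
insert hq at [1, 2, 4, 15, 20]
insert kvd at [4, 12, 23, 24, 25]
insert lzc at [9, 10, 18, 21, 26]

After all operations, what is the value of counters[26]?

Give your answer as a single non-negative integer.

Step 1: insert ps at [6, 13, 21, 26, 27] -> counters=[0,0,0,0,0,0,1,0,0,0,0,0,0,1,0,0,0,0,0,0,0,1,0,0,0,0,1,1,0,0]
Step 2: insert lz at [4, 6, 13, 20, 22] -> counters=[0,0,0,0,1,0,2,0,0,0,0,0,0,2,0,0,0,0,0,0,1,1,1,0,0,0,1,1,0,0]
Step 3: insert hq at [1, 2, 4, 15, 20] -> counters=[0,1,1,0,2,0,2,0,0,0,0,0,0,2,0,1,0,0,0,0,2,1,1,0,0,0,1,1,0,0]
Step 4: insert kvd at [4, 12, 23, 24, 25] -> counters=[0,1,1,0,3,0,2,0,0,0,0,0,1,2,0,1,0,0,0,0,2,1,1,1,1,1,1,1,0,0]
Step 5: insert lzc at [9, 10, 18, 21, 26] -> counters=[0,1,1,0,3,0,2,0,0,1,1,0,1,2,0,1,0,0,1,0,2,2,1,1,1,1,2,1,0,0]
Final counters=[0,1,1,0,3,0,2,0,0,1,1,0,1,2,0,1,0,0,1,0,2,2,1,1,1,1,2,1,0,0] -> counters[26]=2

Answer: 2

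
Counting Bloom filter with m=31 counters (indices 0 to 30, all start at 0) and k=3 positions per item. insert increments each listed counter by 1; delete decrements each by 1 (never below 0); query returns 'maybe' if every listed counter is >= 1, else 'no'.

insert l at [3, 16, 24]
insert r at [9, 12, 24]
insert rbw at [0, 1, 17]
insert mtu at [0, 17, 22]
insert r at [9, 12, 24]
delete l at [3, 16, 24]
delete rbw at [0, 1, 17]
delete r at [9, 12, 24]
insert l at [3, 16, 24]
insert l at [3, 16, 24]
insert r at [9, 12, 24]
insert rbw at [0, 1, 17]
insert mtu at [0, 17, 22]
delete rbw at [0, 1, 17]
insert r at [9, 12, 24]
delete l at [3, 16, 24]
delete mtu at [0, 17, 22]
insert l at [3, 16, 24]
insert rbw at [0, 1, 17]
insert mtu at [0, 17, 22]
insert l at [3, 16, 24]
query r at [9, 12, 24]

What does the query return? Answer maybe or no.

Answer: maybe

Derivation:
Step 1: insert l at [3, 16, 24] -> counters=[0,0,0,1,0,0,0,0,0,0,0,0,0,0,0,0,1,0,0,0,0,0,0,0,1,0,0,0,0,0,0]
Step 2: insert r at [9, 12, 24] -> counters=[0,0,0,1,0,0,0,0,0,1,0,0,1,0,0,0,1,0,0,0,0,0,0,0,2,0,0,0,0,0,0]
Step 3: insert rbw at [0, 1, 17] -> counters=[1,1,0,1,0,0,0,0,0,1,0,0,1,0,0,0,1,1,0,0,0,0,0,0,2,0,0,0,0,0,0]
Step 4: insert mtu at [0, 17, 22] -> counters=[2,1,0,1,0,0,0,0,0,1,0,0,1,0,0,0,1,2,0,0,0,0,1,0,2,0,0,0,0,0,0]
Step 5: insert r at [9, 12, 24] -> counters=[2,1,0,1,0,0,0,0,0,2,0,0,2,0,0,0,1,2,0,0,0,0,1,0,3,0,0,0,0,0,0]
Step 6: delete l at [3, 16, 24] -> counters=[2,1,0,0,0,0,0,0,0,2,0,0,2,0,0,0,0,2,0,0,0,0,1,0,2,0,0,0,0,0,0]
Step 7: delete rbw at [0, 1, 17] -> counters=[1,0,0,0,0,0,0,0,0,2,0,0,2,0,0,0,0,1,0,0,0,0,1,0,2,0,0,0,0,0,0]
Step 8: delete r at [9, 12, 24] -> counters=[1,0,0,0,0,0,0,0,0,1,0,0,1,0,0,0,0,1,0,0,0,0,1,0,1,0,0,0,0,0,0]
Step 9: insert l at [3, 16, 24] -> counters=[1,0,0,1,0,0,0,0,0,1,0,0,1,0,0,0,1,1,0,0,0,0,1,0,2,0,0,0,0,0,0]
Step 10: insert l at [3, 16, 24] -> counters=[1,0,0,2,0,0,0,0,0,1,0,0,1,0,0,0,2,1,0,0,0,0,1,0,3,0,0,0,0,0,0]
Step 11: insert r at [9, 12, 24] -> counters=[1,0,0,2,0,0,0,0,0,2,0,0,2,0,0,0,2,1,0,0,0,0,1,0,4,0,0,0,0,0,0]
Step 12: insert rbw at [0, 1, 17] -> counters=[2,1,0,2,0,0,0,0,0,2,0,0,2,0,0,0,2,2,0,0,0,0,1,0,4,0,0,0,0,0,0]
Step 13: insert mtu at [0, 17, 22] -> counters=[3,1,0,2,0,0,0,0,0,2,0,0,2,0,0,0,2,3,0,0,0,0,2,0,4,0,0,0,0,0,0]
Step 14: delete rbw at [0, 1, 17] -> counters=[2,0,0,2,0,0,0,0,0,2,0,0,2,0,0,0,2,2,0,0,0,0,2,0,4,0,0,0,0,0,0]
Step 15: insert r at [9, 12, 24] -> counters=[2,0,0,2,0,0,0,0,0,3,0,0,3,0,0,0,2,2,0,0,0,0,2,0,5,0,0,0,0,0,0]
Step 16: delete l at [3, 16, 24] -> counters=[2,0,0,1,0,0,0,0,0,3,0,0,3,0,0,0,1,2,0,0,0,0,2,0,4,0,0,0,0,0,0]
Step 17: delete mtu at [0, 17, 22] -> counters=[1,0,0,1,0,0,0,0,0,3,0,0,3,0,0,0,1,1,0,0,0,0,1,0,4,0,0,0,0,0,0]
Step 18: insert l at [3, 16, 24] -> counters=[1,0,0,2,0,0,0,0,0,3,0,0,3,0,0,0,2,1,0,0,0,0,1,0,5,0,0,0,0,0,0]
Step 19: insert rbw at [0, 1, 17] -> counters=[2,1,0,2,0,0,0,0,0,3,0,0,3,0,0,0,2,2,0,0,0,0,1,0,5,0,0,0,0,0,0]
Step 20: insert mtu at [0, 17, 22] -> counters=[3,1,0,2,0,0,0,0,0,3,0,0,3,0,0,0,2,3,0,0,0,0,2,0,5,0,0,0,0,0,0]
Step 21: insert l at [3, 16, 24] -> counters=[3,1,0,3,0,0,0,0,0,3,0,0,3,0,0,0,3,3,0,0,0,0,2,0,6,0,0,0,0,0,0]
Query r: check counters[9]=3 counters[12]=3 counters[24]=6 -> maybe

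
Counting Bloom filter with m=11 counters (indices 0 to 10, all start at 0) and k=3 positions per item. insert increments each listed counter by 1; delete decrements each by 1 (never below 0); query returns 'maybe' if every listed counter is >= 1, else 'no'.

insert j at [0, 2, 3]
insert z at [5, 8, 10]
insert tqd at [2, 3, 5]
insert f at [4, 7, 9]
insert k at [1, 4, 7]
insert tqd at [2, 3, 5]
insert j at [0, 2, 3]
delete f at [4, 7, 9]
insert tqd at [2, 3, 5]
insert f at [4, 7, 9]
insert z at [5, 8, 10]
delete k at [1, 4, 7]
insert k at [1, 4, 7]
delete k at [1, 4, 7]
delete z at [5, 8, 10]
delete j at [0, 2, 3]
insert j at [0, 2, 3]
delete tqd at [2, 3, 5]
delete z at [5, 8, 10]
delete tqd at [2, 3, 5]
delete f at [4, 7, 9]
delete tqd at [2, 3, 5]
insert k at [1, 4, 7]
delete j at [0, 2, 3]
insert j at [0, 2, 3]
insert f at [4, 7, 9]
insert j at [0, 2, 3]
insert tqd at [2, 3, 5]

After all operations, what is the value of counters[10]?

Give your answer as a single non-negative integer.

Step 1: insert j at [0, 2, 3] -> counters=[1,0,1,1,0,0,0,0,0,0,0]
Step 2: insert z at [5, 8, 10] -> counters=[1,0,1,1,0,1,0,0,1,0,1]
Step 3: insert tqd at [2, 3, 5] -> counters=[1,0,2,2,0,2,0,0,1,0,1]
Step 4: insert f at [4, 7, 9] -> counters=[1,0,2,2,1,2,0,1,1,1,1]
Step 5: insert k at [1, 4, 7] -> counters=[1,1,2,2,2,2,0,2,1,1,1]
Step 6: insert tqd at [2, 3, 5] -> counters=[1,1,3,3,2,3,0,2,1,1,1]
Step 7: insert j at [0, 2, 3] -> counters=[2,1,4,4,2,3,0,2,1,1,1]
Step 8: delete f at [4, 7, 9] -> counters=[2,1,4,4,1,3,0,1,1,0,1]
Step 9: insert tqd at [2, 3, 5] -> counters=[2,1,5,5,1,4,0,1,1,0,1]
Step 10: insert f at [4, 7, 9] -> counters=[2,1,5,5,2,4,0,2,1,1,1]
Step 11: insert z at [5, 8, 10] -> counters=[2,1,5,5,2,5,0,2,2,1,2]
Step 12: delete k at [1, 4, 7] -> counters=[2,0,5,5,1,5,0,1,2,1,2]
Step 13: insert k at [1, 4, 7] -> counters=[2,1,5,5,2,5,0,2,2,1,2]
Step 14: delete k at [1, 4, 7] -> counters=[2,0,5,5,1,5,0,1,2,1,2]
Step 15: delete z at [5, 8, 10] -> counters=[2,0,5,5,1,4,0,1,1,1,1]
Step 16: delete j at [0, 2, 3] -> counters=[1,0,4,4,1,4,0,1,1,1,1]
Step 17: insert j at [0, 2, 3] -> counters=[2,0,5,5,1,4,0,1,1,1,1]
Step 18: delete tqd at [2, 3, 5] -> counters=[2,0,4,4,1,3,0,1,1,1,1]
Step 19: delete z at [5, 8, 10] -> counters=[2,0,4,4,1,2,0,1,0,1,0]
Step 20: delete tqd at [2, 3, 5] -> counters=[2,0,3,3,1,1,0,1,0,1,0]
Step 21: delete f at [4, 7, 9] -> counters=[2,0,3,3,0,1,0,0,0,0,0]
Step 22: delete tqd at [2, 3, 5] -> counters=[2,0,2,2,0,0,0,0,0,0,0]
Step 23: insert k at [1, 4, 7] -> counters=[2,1,2,2,1,0,0,1,0,0,0]
Step 24: delete j at [0, 2, 3] -> counters=[1,1,1,1,1,0,0,1,0,0,0]
Step 25: insert j at [0, 2, 3] -> counters=[2,1,2,2,1,0,0,1,0,0,0]
Step 26: insert f at [4, 7, 9] -> counters=[2,1,2,2,2,0,0,2,0,1,0]
Step 27: insert j at [0, 2, 3] -> counters=[3,1,3,3,2,0,0,2,0,1,0]
Step 28: insert tqd at [2, 3, 5] -> counters=[3,1,4,4,2,1,0,2,0,1,0]
Final counters=[3,1,4,4,2,1,0,2,0,1,0] -> counters[10]=0

Answer: 0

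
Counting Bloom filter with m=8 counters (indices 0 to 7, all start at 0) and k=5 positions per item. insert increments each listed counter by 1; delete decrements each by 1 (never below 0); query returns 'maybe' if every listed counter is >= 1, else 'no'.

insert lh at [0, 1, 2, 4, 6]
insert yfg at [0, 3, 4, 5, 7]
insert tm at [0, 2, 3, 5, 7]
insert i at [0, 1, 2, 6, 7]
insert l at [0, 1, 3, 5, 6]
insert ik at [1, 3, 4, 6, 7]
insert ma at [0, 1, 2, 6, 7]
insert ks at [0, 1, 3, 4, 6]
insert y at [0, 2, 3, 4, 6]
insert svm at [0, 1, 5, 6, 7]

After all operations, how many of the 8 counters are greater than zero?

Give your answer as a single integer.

Answer: 8

Derivation:
Step 1: insert lh at [0, 1, 2, 4, 6] -> counters=[1,1,1,0,1,0,1,0]
Step 2: insert yfg at [0, 3, 4, 5, 7] -> counters=[2,1,1,1,2,1,1,1]
Step 3: insert tm at [0, 2, 3, 5, 7] -> counters=[3,1,2,2,2,2,1,2]
Step 4: insert i at [0, 1, 2, 6, 7] -> counters=[4,2,3,2,2,2,2,3]
Step 5: insert l at [0, 1, 3, 5, 6] -> counters=[5,3,3,3,2,3,3,3]
Step 6: insert ik at [1, 3, 4, 6, 7] -> counters=[5,4,3,4,3,3,4,4]
Step 7: insert ma at [0, 1, 2, 6, 7] -> counters=[6,5,4,4,3,3,5,5]
Step 8: insert ks at [0, 1, 3, 4, 6] -> counters=[7,6,4,5,4,3,6,5]
Step 9: insert y at [0, 2, 3, 4, 6] -> counters=[8,6,5,6,5,3,7,5]
Step 10: insert svm at [0, 1, 5, 6, 7] -> counters=[9,7,5,6,5,4,8,6]
Final counters=[9,7,5,6,5,4,8,6] -> 8 nonzero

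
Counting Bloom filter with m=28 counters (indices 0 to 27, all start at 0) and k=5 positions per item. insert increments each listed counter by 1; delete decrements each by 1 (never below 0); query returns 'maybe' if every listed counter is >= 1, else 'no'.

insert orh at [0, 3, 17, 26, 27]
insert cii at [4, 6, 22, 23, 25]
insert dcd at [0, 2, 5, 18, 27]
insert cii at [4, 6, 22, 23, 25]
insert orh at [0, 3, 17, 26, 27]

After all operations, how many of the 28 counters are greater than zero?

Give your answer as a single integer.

Step 1: insert orh at [0, 3, 17, 26, 27] -> counters=[1,0,0,1,0,0,0,0,0,0,0,0,0,0,0,0,0,1,0,0,0,0,0,0,0,0,1,1]
Step 2: insert cii at [4, 6, 22, 23, 25] -> counters=[1,0,0,1,1,0,1,0,0,0,0,0,0,0,0,0,0,1,0,0,0,0,1,1,0,1,1,1]
Step 3: insert dcd at [0, 2, 5, 18, 27] -> counters=[2,0,1,1,1,1,1,0,0,0,0,0,0,0,0,0,0,1,1,0,0,0,1,1,0,1,1,2]
Step 4: insert cii at [4, 6, 22, 23, 25] -> counters=[2,0,1,1,2,1,2,0,0,0,0,0,0,0,0,0,0,1,1,0,0,0,2,2,0,2,1,2]
Step 5: insert orh at [0, 3, 17, 26, 27] -> counters=[3,0,1,2,2,1,2,0,0,0,0,0,0,0,0,0,0,2,1,0,0,0,2,2,0,2,2,3]
Final counters=[3,0,1,2,2,1,2,0,0,0,0,0,0,0,0,0,0,2,1,0,0,0,2,2,0,2,2,3] -> 13 nonzero

Answer: 13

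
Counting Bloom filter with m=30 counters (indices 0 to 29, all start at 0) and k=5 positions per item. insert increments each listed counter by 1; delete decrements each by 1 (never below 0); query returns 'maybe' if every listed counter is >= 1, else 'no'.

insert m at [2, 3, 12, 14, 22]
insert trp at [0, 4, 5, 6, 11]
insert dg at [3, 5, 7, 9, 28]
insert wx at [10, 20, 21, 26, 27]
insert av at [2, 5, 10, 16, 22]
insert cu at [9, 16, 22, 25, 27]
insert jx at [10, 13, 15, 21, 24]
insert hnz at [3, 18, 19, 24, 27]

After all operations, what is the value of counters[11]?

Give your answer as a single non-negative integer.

Step 1: insert m at [2, 3, 12, 14, 22] -> counters=[0,0,1,1,0,0,0,0,0,0,0,0,1,0,1,0,0,0,0,0,0,0,1,0,0,0,0,0,0,0]
Step 2: insert trp at [0, 4, 5, 6, 11] -> counters=[1,0,1,1,1,1,1,0,0,0,0,1,1,0,1,0,0,0,0,0,0,0,1,0,0,0,0,0,0,0]
Step 3: insert dg at [3, 5, 7, 9, 28] -> counters=[1,0,1,2,1,2,1,1,0,1,0,1,1,0,1,0,0,0,0,0,0,0,1,0,0,0,0,0,1,0]
Step 4: insert wx at [10, 20, 21, 26, 27] -> counters=[1,0,1,2,1,2,1,1,0,1,1,1,1,0,1,0,0,0,0,0,1,1,1,0,0,0,1,1,1,0]
Step 5: insert av at [2, 5, 10, 16, 22] -> counters=[1,0,2,2,1,3,1,1,0,1,2,1,1,0,1,0,1,0,0,0,1,1,2,0,0,0,1,1,1,0]
Step 6: insert cu at [9, 16, 22, 25, 27] -> counters=[1,0,2,2,1,3,1,1,0,2,2,1,1,0,1,0,2,0,0,0,1,1,3,0,0,1,1,2,1,0]
Step 7: insert jx at [10, 13, 15, 21, 24] -> counters=[1,0,2,2,1,3,1,1,0,2,3,1,1,1,1,1,2,0,0,0,1,2,3,0,1,1,1,2,1,0]
Step 8: insert hnz at [3, 18, 19, 24, 27] -> counters=[1,0,2,3,1,3,1,1,0,2,3,1,1,1,1,1,2,0,1,1,1,2,3,0,2,1,1,3,1,0]
Final counters=[1,0,2,3,1,3,1,1,0,2,3,1,1,1,1,1,2,0,1,1,1,2,3,0,2,1,1,3,1,0] -> counters[11]=1

Answer: 1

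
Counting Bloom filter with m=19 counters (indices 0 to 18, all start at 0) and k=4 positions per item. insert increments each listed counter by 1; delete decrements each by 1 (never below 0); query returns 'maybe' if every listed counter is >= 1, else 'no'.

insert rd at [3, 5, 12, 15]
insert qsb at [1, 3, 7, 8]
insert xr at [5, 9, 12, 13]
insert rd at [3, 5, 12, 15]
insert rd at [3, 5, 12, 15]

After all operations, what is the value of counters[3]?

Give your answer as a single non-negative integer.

Answer: 4

Derivation:
Step 1: insert rd at [3, 5, 12, 15] -> counters=[0,0,0,1,0,1,0,0,0,0,0,0,1,0,0,1,0,0,0]
Step 2: insert qsb at [1, 3, 7, 8] -> counters=[0,1,0,2,0,1,0,1,1,0,0,0,1,0,0,1,0,0,0]
Step 3: insert xr at [5, 9, 12, 13] -> counters=[0,1,0,2,0,2,0,1,1,1,0,0,2,1,0,1,0,0,0]
Step 4: insert rd at [3, 5, 12, 15] -> counters=[0,1,0,3,0,3,0,1,1,1,0,0,3,1,0,2,0,0,0]
Step 5: insert rd at [3, 5, 12, 15] -> counters=[0,1,0,4,0,4,0,1,1,1,0,0,4,1,0,3,0,0,0]
Final counters=[0,1,0,4,0,4,0,1,1,1,0,0,4,1,0,3,0,0,0] -> counters[3]=4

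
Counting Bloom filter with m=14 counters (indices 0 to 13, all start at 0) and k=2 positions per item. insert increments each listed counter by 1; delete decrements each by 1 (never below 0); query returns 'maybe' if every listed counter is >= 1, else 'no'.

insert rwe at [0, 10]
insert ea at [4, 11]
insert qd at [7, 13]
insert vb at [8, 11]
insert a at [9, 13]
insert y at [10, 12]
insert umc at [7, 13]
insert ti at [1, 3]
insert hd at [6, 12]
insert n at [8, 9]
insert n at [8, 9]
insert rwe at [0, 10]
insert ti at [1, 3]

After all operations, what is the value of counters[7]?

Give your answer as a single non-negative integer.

Step 1: insert rwe at [0, 10] -> counters=[1,0,0,0,0,0,0,0,0,0,1,0,0,0]
Step 2: insert ea at [4, 11] -> counters=[1,0,0,0,1,0,0,0,0,0,1,1,0,0]
Step 3: insert qd at [7, 13] -> counters=[1,0,0,0,1,0,0,1,0,0,1,1,0,1]
Step 4: insert vb at [8, 11] -> counters=[1,0,0,0,1,0,0,1,1,0,1,2,0,1]
Step 5: insert a at [9, 13] -> counters=[1,0,0,0,1,0,0,1,1,1,1,2,0,2]
Step 6: insert y at [10, 12] -> counters=[1,0,0,0,1,0,0,1,1,1,2,2,1,2]
Step 7: insert umc at [7, 13] -> counters=[1,0,0,0,1,0,0,2,1,1,2,2,1,3]
Step 8: insert ti at [1, 3] -> counters=[1,1,0,1,1,0,0,2,1,1,2,2,1,3]
Step 9: insert hd at [6, 12] -> counters=[1,1,0,1,1,0,1,2,1,1,2,2,2,3]
Step 10: insert n at [8, 9] -> counters=[1,1,0,1,1,0,1,2,2,2,2,2,2,3]
Step 11: insert n at [8, 9] -> counters=[1,1,0,1,1,0,1,2,3,3,2,2,2,3]
Step 12: insert rwe at [0, 10] -> counters=[2,1,0,1,1,0,1,2,3,3,3,2,2,3]
Step 13: insert ti at [1, 3] -> counters=[2,2,0,2,1,0,1,2,3,3,3,2,2,3]
Final counters=[2,2,0,2,1,0,1,2,3,3,3,2,2,3] -> counters[7]=2

Answer: 2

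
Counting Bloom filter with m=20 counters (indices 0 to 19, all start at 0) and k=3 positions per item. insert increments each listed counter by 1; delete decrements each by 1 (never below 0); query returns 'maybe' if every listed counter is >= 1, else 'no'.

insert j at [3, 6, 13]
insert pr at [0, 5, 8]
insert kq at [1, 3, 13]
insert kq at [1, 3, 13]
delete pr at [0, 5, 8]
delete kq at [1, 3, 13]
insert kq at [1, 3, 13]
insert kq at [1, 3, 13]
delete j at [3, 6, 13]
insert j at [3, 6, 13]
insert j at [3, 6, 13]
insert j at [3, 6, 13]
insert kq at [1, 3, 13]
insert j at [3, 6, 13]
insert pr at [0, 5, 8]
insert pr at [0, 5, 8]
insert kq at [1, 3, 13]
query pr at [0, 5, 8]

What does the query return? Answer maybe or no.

Step 1: insert j at [3, 6, 13] -> counters=[0,0,0,1,0,0,1,0,0,0,0,0,0,1,0,0,0,0,0,0]
Step 2: insert pr at [0, 5, 8] -> counters=[1,0,0,1,0,1,1,0,1,0,0,0,0,1,0,0,0,0,0,0]
Step 3: insert kq at [1, 3, 13] -> counters=[1,1,0,2,0,1,1,0,1,0,0,0,0,2,0,0,0,0,0,0]
Step 4: insert kq at [1, 3, 13] -> counters=[1,2,0,3,0,1,1,0,1,0,0,0,0,3,0,0,0,0,0,0]
Step 5: delete pr at [0, 5, 8] -> counters=[0,2,0,3,0,0,1,0,0,0,0,0,0,3,0,0,0,0,0,0]
Step 6: delete kq at [1, 3, 13] -> counters=[0,1,0,2,0,0,1,0,0,0,0,0,0,2,0,0,0,0,0,0]
Step 7: insert kq at [1, 3, 13] -> counters=[0,2,0,3,0,0,1,0,0,0,0,0,0,3,0,0,0,0,0,0]
Step 8: insert kq at [1, 3, 13] -> counters=[0,3,0,4,0,0,1,0,0,0,0,0,0,4,0,0,0,0,0,0]
Step 9: delete j at [3, 6, 13] -> counters=[0,3,0,3,0,0,0,0,0,0,0,0,0,3,0,0,0,0,0,0]
Step 10: insert j at [3, 6, 13] -> counters=[0,3,0,4,0,0,1,0,0,0,0,0,0,4,0,0,0,0,0,0]
Step 11: insert j at [3, 6, 13] -> counters=[0,3,0,5,0,0,2,0,0,0,0,0,0,5,0,0,0,0,0,0]
Step 12: insert j at [3, 6, 13] -> counters=[0,3,0,6,0,0,3,0,0,0,0,0,0,6,0,0,0,0,0,0]
Step 13: insert kq at [1, 3, 13] -> counters=[0,4,0,7,0,0,3,0,0,0,0,0,0,7,0,0,0,0,0,0]
Step 14: insert j at [3, 6, 13] -> counters=[0,4,0,8,0,0,4,0,0,0,0,0,0,8,0,0,0,0,0,0]
Step 15: insert pr at [0, 5, 8] -> counters=[1,4,0,8,0,1,4,0,1,0,0,0,0,8,0,0,0,0,0,0]
Step 16: insert pr at [0, 5, 8] -> counters=[2,4,0,8,0,2,4,0,2,0,0,0,0,8,0,0,0,0,0,0]
Step 17: insert kq at [1, 3, 13] -> counters=[2,5,0,9,0,2,4,0,2,0,0,0,0,9,0,0,0,0,0,0]
Query pr: check counters[0]=2 counters[5]=2 counters[8]=2 -> maybe

Answer: maybe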